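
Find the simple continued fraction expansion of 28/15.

Run the Euclidean algorithm on 28 and 15; the successive quotients are the partial quotients a_0, a_1, ... (each step inverts the fractional part left over by the previous one):
  28 = 1*15 + 13, so a_0 = 1.
  15 = 1*13 + 2, so a_1 = 1.
  13 = 6*2 + 1, so a_2 = 6.
  2 = 2*1 + 0, so a_3 = 2.
The remainder reaches 0 after 4 divisions, so the expansion has 4 partial quotients, read off in order.

[1; 1, 6, 2]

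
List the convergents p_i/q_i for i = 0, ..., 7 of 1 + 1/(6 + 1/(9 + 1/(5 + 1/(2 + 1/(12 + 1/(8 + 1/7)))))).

Using the convergent recurrence p_i = a_i*p_{i-1} + p_{i-2}, q_i = a_i*q_{i-1} + q_{i-2} with p_{-2}=0, p_{-1}=1, q_{-2}=1, q_{-1}=0:
  i=0: a_0=1, p_0 = 1*1 + 0 = 1, q_0 = 1*0 + 1 = 1.
  i=1: a_1=6, p_1 = 6*1 + 1 = 7, q_1 = 6*1 + 0 = 6.
  i=2: a_2=9, p_2 = 9*7 + 1 = 64, q_2 = 9*6 + 1 = 55.
  i=3: a_3=5, p_3 = 5*64 + 7 = 327, q_3 = 5*55 + 6 = 281.
  i=4: a_4=2, p_4 = 2*327 + 64 = 718, q_4 = 2*281 + 55 = 617.
  i=5: a_5=12, p_5 = 12*718 + 327 = 8943, q_5 = 12*617 + 281 = 7685.
  i=6: a_6=8, p_6 = 8*8943 + 718 = 72262, q_6 = 8*7685 + 617 = 62097.
  i=7: a_7=7, p_7 = 7*72262 + 8943 = 514777, q_7 = 7*62097 + 7685 = 442364.

1/1, 7/6, 64/55, 327/281, 718/617, 8943/7685, 72262/62097, 514777/442364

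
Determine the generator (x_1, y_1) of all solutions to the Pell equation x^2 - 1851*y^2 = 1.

(x, y) = (1850, 43)

First expand sqrt(1851) as a continued fraction. With x_i = (sqrt(1851) + m_i)/d_i and (m_0, d_0) = (0, 1): a_0 = floor(sqrt(1851)) = 43, since 43^2 = 1849 <= 1851 < 1936 = 44^2.
Iterate m_{i+1} = d_i*a_i - m_i, d_{i+1} = (1851 - m_{i+1}^2)/d_i, a_{i+1} = floor((a_0 + m_{i+1})/d_{i+1}):
  m_1 = 1*43 - 0 = 43, d_1 = (1851 - 43^2)/1 = 2/1 = 2, a_1 = floor((43 + 43)/2) = 43.
  m_2 = 2*43 - 43 = 43, d_2 = (1851 - 43^2)/2 = 2/2 = 1, a_2 = floor((43 + 43)/1) = 86.
  m_3 = 1*86 - 43 = 43, d_3 = (1851 - 43^2)/1 = 2/1 = 2: (m_3, d_3) = (m_1, d_1) = (43, 2), so from here the quotients repeat a_1, a_2; the period length is 2.
So sqrt(1851) = [43; (43, 86)] with period length k = 2.
k is even, so the fundamental solution of x^2 - 1851y^2 = 1 is (p_{k-1}, q_{k-1}) = (p_1, q_1); compute convergents through index 1.
Convergents (p_i = a_i*p_{i-1} + p_{i-2}, q_i = a_i*q_{i-1} + q_{i-2} with p_{-2}=0, p_{-1}=1, q_{-2}=1, q_{-1}=0):
  i=0: a_0=43, p_0 = 43*1 + 0 = 43, q_0 = 43*0 + 1 = 1.
  i=1: a_1=43, p_1 = 43*43 + 1 = 1850, q_1 = 43*1 + 0 = 43.
Check: 1850^2 - 1851*43^2 = 3422500 - 3422499 = 1, so (x, y) = (1850, 43) solves the equation, and by the theorem it is the least positive solution.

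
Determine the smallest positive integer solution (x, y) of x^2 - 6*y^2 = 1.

First expand sqrt(6) as a continued fraction. With x_i = (sqrt(6) + m_i)/d_i and (m_0, d_0) = (0, 1): a_0 = floor(sqrt(6)) = 2, since 2^2 = 4 <= 6 < 9 = 3^2.
Iterate m_{i+1} = d_i*a_i - m_i, d_{i+1} = (6 - m_{i+1}^2)/d_i, a_{i+1} = floor((a_0 + m_{i+1})/d_{i+1}):
  m_1 = 1*2 - 0 = 2, d_1 = (6 - 2^2)/1 = 2/1 = 2, a_1 = floor((2 + 2)/2) = 2.
  m_2 = 2*2 - 2 = 2, d_2 = (6 - 2^2)/2 = 2/2 = 1, a_2 = floor((2 + 2)/1) = 4.
  m_3 = 1*4 - 2 = 2, d_3 = (6 - 2^2)/1 = 2/1 = 2: (m_3, d_3) = (m_1, d_1) = (2, 2), so from here the quotients repeat a_1, a_2; the period length is 2.
So sqrt(6) = [2; (2, 4)] with period length k = 2.
k is even, so the fundamental solution of x^2 - 6y^2 = 1 is (p_{k-1}, q_{k-1}) = (p_1, q_1); compute convergents through index 1.
Convergents (p_i = a_i*p_{i-1} + p_{i-2}, q_i = a_i*q_{i-1} + q_{i-2} with p_{-2}=0, p_{-1}=1, q_{-2}=1, q_{-1}=0):
  i=0: a_0=2, p_0 = 2*1 + 0 = 2, q_0 = 2*0 + 1 = 1.
  i=1: a_1=2, p_1 = 2*2 + 1 = 5, q_1 = 2*1 + 0 = 2.
Check: 5^2 - 6*2^2 = 25 - 24 = 1, so (x, y) = (5, 2) solves the equation, and by the theorem it is the least positive solution.

(x, y) = (5, 2)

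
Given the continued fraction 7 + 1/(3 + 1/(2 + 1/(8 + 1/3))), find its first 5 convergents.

Using the convergent recurrence p_i = a_i*p_{i-1} + p_{i-2}, q_i = a_i*q_{i-1} + q_{i-2} with p_{-2}=0, p_{-1}=1, q_{-2}=1, q_{-1}=0:
  i=0: a_0=7, p_0 = 7*1 + 0 = 7, q_0 = 7*0 + 1 = 1.
  i=1: a_1=3, p_1 = 3*7 + 1 = 22, q_1 = 3*1 + 0 = 3.
  i=2: a_2=2, p_2 = 2*22 + 7 = 51, q_2 = 2*3 + 1 = 7.
  i=3: a_3=8, p_3 = 8*51 + 22 = 430, q_3 = 8*7 + 3 = 59.
  i=4: a_4=3, p_4 = 3*430 + 51 = 1341, q_4 = 3*59 + 7 = 184.

7/1, 22/3, 51/7, 430/59, 1341/184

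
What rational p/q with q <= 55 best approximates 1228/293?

Expand x = 1228/293 as a continued fraction with the Euclidean algorithm:
  1228 = 4*293 + 56, so a_0 = 4.
  293 = 5*56 + 13, so a_1 = 5.
  56 = 4*13 + 4, so a_2 = 4.
  13 = 3*4 + 1, so a_3 = 3.
  4 = 4*1 + 0, so a_4 = 4.
so x = [4; 5, 4, 3, 4].
Convergents (p_i = a_i*p_{i-1} + p_{i-2}, q_i = a_i*q_{i-1} + q_{i-2} with p_{-2}=0, p_{-1}=1, q_{-2}=1, q_{-1}=0), until the denominator exceeds 55:
  i=0: a_0=4, p_0 = 4*1 + 0 = 4, q_0 = 4*0 + 1 = 1.
  i=1: a_1=5, p_1 = 5*4 + 1 = 21, q_1 = 5*1 + 0 = 5.
  i=2: a_2=4, p_2 = 4*21 + 4 = 88, q_2 = 4*5 + 1 = 21.
  i=3: a_3=3, p_3 = 3*88 + 21 = 285, q_3 = 3*21 + 5 = 68.
q_3 = 68 > 55, so the last convergent with denominator <= 55 is p_2/q_2 = 88/21.
The closest fraction with denominator <= 55 is either p_2/q_2 or the intermediate fraction (k*p_2 + p_1)/(k*q_2 + q_1) with the largest k >= 1 whose denominator stays <= 55; these approach x as k grows, and every other convergent or intermediate fraction in range is farther away.
Largest k: floor((55 - q_1)/q_2) = floor((55 - 5)/21) = 2.
That gives (2*88 + 21)/(2*21 + 5) = 197/47.
Compare the errors: |x - 88/21| = |1228*21 - 88*293|/(293*21) = 4/6153, and |x - 197/47| = |1228*47 - 197*293|/(293*47) = 5/13771.
Cross-multiplying, 5*6153 = 30765 < 55084 = 4*13771, so 5/13771 is smaller: the intermediate fraction 197/47 is closer to x than 88/21.

197/47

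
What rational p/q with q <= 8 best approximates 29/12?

17/7

Expand x = 29/12 as a continued fraction with the Euclidean algorithm:
  29 = 2*12 + 5, so a_0 = 2.
  12 = 2*5 + 2, so a_1 = 2.
  5 = 2*2 + 1, so a_2 = 2.
  2 = 2*1 + 0, so a_3 = 2.
so x = [2; 2, 2, 2].
Convergents (p_i = a_i*p_{i-1} + p_{i-2}, q_i = a_i*q_{i-1} + q_{i-2} with p_{-2}=0, p_{-1}=1, q_{-2}=1, q_{-1}=0), until the denominator exceeds 8:
  i=0: a_0=2, p_0 = 2*1 + 0 = 2, q_0 = 2*0 + 1 = 1.
  i=1: a_1=2, p_1 = 2*2 + 1 = 5, q_1 = 2*1 + 0 = 2.
  i=2: a_2=2, p_2 = 2*5 + 2 = 12, q_2 = 2*2 + 1 = 5.
  i=3: a_3=2, p_3 = 2*12 + 5 = 29, q_3 = 2*5 + 2 = 12.
q_3 = 12 > 8, so the last convergent with denominator <= 8 is p_2/q_2 = 12/5.
The closest fraction with denominator <= 8 is either p_2/q_2 or the intermediate fraction (k*p_2 + p_1)/(k*q_2 + q_1) with the largest k >= 1 whose denominator stays <= 8; these approach x as k grows, and every other convergent or intermediate fraction in range is farther away.
Largest k: floor((8 - q_1)/q_2) = floor((8 - 2)/5) = 1.
That gives (1*12 + 5)/(1*5 + 2) = 17/7.
Compare the errors: |x - 12/5| = |29*5 - 12*12|/(12*5) = 1/60, and |x - 17/7| = |29*7 - 17*12|/(12*7) = 1/84.
Cross-multiplying, 1*60 = 60 < 84 = 1*84, so 1/84 is smaller: the intermediate fraction 17/7 is closer to x than 12/5.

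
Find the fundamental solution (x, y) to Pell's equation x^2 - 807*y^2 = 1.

First expand sqrt(807) as a continued fraction. With x_i = (sqrt(807) + m_i)/d_i and (m_0, d_0) = (0, 1): a_0 = floor(sqrt(807)) = 28, since 28^2 = 784 <= 807 < 841 = 29^2.
Iterate m_{i+1} = d_i*a_i - m_i, d_{i+1} = (807 - m_{i+1}^2)/d_i, a_{i+1} = floor((a_0 + m_{i+1})/d_{i+1}):
  m_1 = 1*28 - 0 = 28, d_1 = (807 - 28^2)/1 = 23/1 = 23, a_1 = floor((28 + 28)/23) = 2.
  m_2 = 23*2 - 28 = 18, d_2 = (807 - 18^2)/23 = 483/23 = 21, a_2 = floor((28 + 18)/21) = 2.
  m_3 = 21*2 - 18 = 24, d_3 = (807 - 24^2)/21 = 231/21 = 11, a_3 = floor((28 + 24)/11) = 4.
  m_4 = 11*4 - 24 = 20, d_4 = (807 - 20^2)/11 = 407/11 = 37, a_4 = floor((28 + 20)/37) = 1.
  m_5 = 37*1 - 20 = 17, d_5 = (807 - 17^2)/37 = 518/37 = 14, a_5 = floor((28 + 17)/14) = 3.
  m_6 = 14*3 - 17 = 25, d_6 = (807 - 25^2)/14 = 182/14 = 13, a_6 = floor((28 + 25)/13) = 4.
  m_7 = 13*4 - 25 = 27, d_7 = (807 - 27^2)/13 = 78/13 = 6, a_7 = floor((28 + 27)/6) = 9.
  m_8 = 6*9 - 27 = 27, d_8 = (807 - 27^2)/6 = 78/6 = 13, a_8 = floor((28 + 27)/13) = 4.
  m_9 = 13*4 - 27 = 25, d_9 = (807 - 25^2)/13 = 182/13 = 14, a_9 = floor((28 + 25)/14) = 3.
  m_10 = 14*3 - 25 = 17, d_10 = (807 - 17^2)/14 = 518/14 = 37, a_10 = floor((28 + 17)/37) = 1.
  m_11 = 37*1 - 17 = 20, d_11 = (807 - 20^2)/37 = 407/37 = 11, a_11 = floor((28 + 20)/11) = 4.
  m_12 = 11*4 - 20 = 24, d_12 = (807 - 24^2)/11 = 231/11 = 21, a_12 = floor((28 + 24)/21) = 2.
  m_13 = 21*2 - 24 = 18, d_13 = (807 - 18^2)/21 = 483/21 = 23, a_13 = floor((28 + 18)/23) = 2.
  m_14 = 23*2 - 18 = 28, d_14 = (807 - 28^2)/23 = 23/23 = 1, a_14 = floor((28 + 28)/1) = 56.
  m_15 = 1*56 - 28 = 28, d_15 = (807 - 28^2)/1 = 23/1 = 23: (m_15, d_15) = (m_1, d_1) = (28, 23), so from here the quotients repeat a_1, ..., a_14; the period length is 14.
So sqrt(807) = [28; (2, 2, 4, 1, 3, 4, 9, 4, 3, 1, 4, 2, 2, 56)] with period length k = 14.
k is even, so the fundamental solution of x^2 - 807y^2 = 1 is (p_{k-1}, q_{k-1}) = (p_13, q_13); compute convergents through index 13.
Convergents (p_i = a_i*p_{i-1} + p_{i-2}, q_i = a_i*q_{i-1} + q_{i-2} with p_{-2}=0, p_{-1}=1, q_{-2}=1, q_{-1}=0):
  i=0: a_0=28, p_0 = 28*1 + 0 = 28, q_0 = 28*0 + 1 = 1.
  i=1: a_1=2, p_1 = 2*28 + 1 = 57, q_1 = 2*1 + 0 = 2.
  i=2: a_2=2, p_2 = 2*57 + 28 = 142, q_2 = 2*2 + 1 = 5.
  i=3: a_3=4, p_3 = 4*142 + 57 = 625, q_3 = 4*5 + 2 = 22.
  i=4: a_4=1, p_4 = 1*625 + 142 = 767, q_4 = 1*22 + 5 = 27.
  i=5: a_5=3, p_5 = 3*767 + 625 = 2926, q_5 = 3*27 + 22 = 103.
  i=6: a_6=4, p_6 = 4*2926 + 767 = 12471, q_6 = 4*103 + 27 = 439.
  i=7: a_7=9, p_7 = 9*12471 + 2926 = 115165, q_7 = 9*439 + 103 = 4054.
  i=8: a_8=4, p_8 = 4*115165 + 12471 = 473131, q_8 = 4*4054 + 439 = 16655.
  i=9: a_9=3, p_9 = 3*473131 + 115165 = 1534558, q_9 = 3*16655 + 4054 = 54019.
  i=10: a_10=1, p_10 = 1*1534558 + 473131 = 2007689, q_10 = 1*54019 + 16655 = 70674.
  i=11: a_11=4, p_11 = 4*2007689 + 1534558 = 9565314, q_11 = 4*70674 + 54019 = 336715.
  i=12: a_12=2, p_12 = 2*9565314 + 2007689 = 21138317, q_12 = 2*336715 + 70674 = 744104.
  i=13: a_13=2, p_13 = 2*21138317 + 9565314 = 51841948, q_13 = 2*744104 + 336715 = 1824923.
Check: 51841948^2 - 807*1824923^2 = 2687587572434704 - 2687587572434703 = 1, so (x, y) = (51841948, 1824923) solves the equation, and by the theorem it is the least positive solution.

(x, y) = (51841948, 1824923)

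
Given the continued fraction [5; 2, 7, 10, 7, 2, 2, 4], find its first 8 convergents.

5/1, 11/2, 82/15, 831/152, 5899/1079, 12629/2310, 31157/5699, 137257/25106

Using the convergent recurrence p_i = a_i*p_{i-1} + p_{i-2}, q_i = a_i*q_{i-1} + q_{i-2} with p_{-2}=0, p_{-1}=1, q_{-2}=1, q_{-1}=0:
  i=0: a_0=5, p_0 = 5*1 + 0 = 5, q_0 = 5*0 + 1 = 1.
  i=1: a_1=2, p_1 = 2*5 + 1 = 11, q_1 = 2*1 + 0 = 2.
  i=2: a_2=7, p_2 = 7*11 + 5 = 82, q_2 = 7*2 + 1 = 15.
  i=3: a_3=10, p_3 = 10*82 + 11 = 831, q_3 = 10*15 + 2 = 152.
  i=4: a_4=7, p_4 = 7*831 + 82 = 5899, q_4 = 7*152 + 15 = 1079.
  i=5: a_5=2, p_5 = 2*5899 + 831 = 12629, q_5 = 2*1079 + 152 = 2310.
  i=6: a_6=2, p_6 = 2*12629 + 5899 = 31157, q_6 = 2*2310 + 1079 = 5699.
  i=7: a_7=4, p_7 = 4*31157 + 12629 = 137257, q_7 = 4*5699 + 2310 = 25106.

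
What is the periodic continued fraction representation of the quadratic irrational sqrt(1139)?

Write x_i = (sqrt(1139) + m_i)/d_i with (m_0, d_0) = (0, 1). a_0 = floor(sqrt(1139)) = 33, since 33^2 = 1089 <= 1139 < 1156 = 34^2.
Iterate m_{i+1} = d_i*a_i - m_i, d_{i+1} = (1139 - m_{i+1}^2)/d_i, a_{i+1} = floor((a_0 + m_{i+1})/d_{i+1}):
  m_1 = 1*33 - 0 = 33, d_1 = (1139 - 33^2)/1 = 50/1 = 50, a_1 = floor((33 + 33)/50) = 1.
  m_2 = 50*1 - 33 = 17, d_2 = (1139 - 17^2)/50 = 850/50 = 17, a_2 = floor((33 + 17)/17) = 2.
  m_3 = 17*2 - 17 = 17, d_3 = (1139 - 17^2)/17 = 850/17 = 50, a_3 = floor((33 + 17)/50) = 1.
  m_4 = 50*1 - 17 = 33, d_4 = (1139 - 33^2)/50 = 50/50 = 1, a_4 = floor((33 + 33)/1) = 66.
  m_5 = 1*66 - 33 = 33, d_5 = (1139 - 33^2)/1 = 50/1 = 50: (m_5, d_5) = (m_1, d_1) = (33, 50), so from here the quotients repeat a_1, ..., a_4; the period length is 4.
Hence the expansion of sqrt(1139) is a_0 = 33 followed by the repeating block 1, 2, 1, 66 (period 4).

[33; (1, 2, 1, 66)]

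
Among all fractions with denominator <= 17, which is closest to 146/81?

Expand x = 146/81 as a continued fraction with the Euclidean algorithm:
  146 = 1*81 + 65, so a_0 = 1.
  81 = 1*65 + 16, so a_1 = 1.
  65 = 4*16 + 1, so a_2 = 4.
  16 = 16*1 + 0, so a_3 = 16.
so x = [1; 1, 4, 16].
Convergents (p_i = a_i*p_{i-1} + p_{i-2}, q_i = a_i*q_{i-1} + q_{i-2} with p_{-2}=0, p_{-1}=1, q_{-2}=1, q_{-1}=0), until the denominator exceeds 17:
  i=0: a_0=1, p_0 = 1*1 + 0 = 1, q_0 = 1*0 + 1 = 1.
  i=1: a_1=1, p_1 = 1*1 + 1 = 2, q_1 = 1*1 + 0 = 1.
  i=2: a_2=4, p_2 = 4*2 + 1 = 9, q_2 = 4*1 + 1 = 5.
  i=3: a_3=16, p_3 = 16*9 + 2 = 146, q_3 = 16*5 + 1 = 81.
q_3 = 81 > 17, so the last convergent with denominator <= 17 is p_2/q_2 = 9/5.
The closest fraction with denominator <= 17 is either p_2/q_2 or the intermediate fraction (k*p_2 + p_1)/(k*q_2 + q_1) with the largest k >= 1 whose denominator stays <= 17; these approach x as k grows, and every other convergent or intermediate fraction in range is farther away.
Largest k: floor((17 - q_1)/q_2) = floor((17 - 1)/5) = 3.
That gives (3*9 + 2)/(3*5 + 1) = 29/16.
Compare the errors: |x - 9/5| = |146*5 - 9*81|/(81*5) = 1/405, and |x - 29/16| = |146*16 - 29*81|/(81*16) = 13/1296.
Cross-multiplying, 1*1296 = 1296 < 5265 = 13*405, so 1/405 is smaller: the convergent 9/5 is closer to x than 29/16.

9/5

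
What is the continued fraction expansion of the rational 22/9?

Run the Euclidean algorithm on 22 and 9; the successive quotients are the partial quotients a_0, a_1, ... (each step inverts the fractional part left over by the previous one):
  22 = 2*9 + 4, so a_0 = 2.
  9 = 2*4 + 1, so a_1 = 2.
  4 = 4*1 + 0, so a_2 = 4.
The remainder reaches 0 after 3 divisions, so the expansion has 3 partial quotients, read off in order.

[2; 2, 4]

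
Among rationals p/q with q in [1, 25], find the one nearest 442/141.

47/15

Expand x = 442/141 as a continued fraction with the Euclidean algorithm:
  442 = 3*141 + 19, so a_0 = 3.
  141 = 7*19 + 8, so a_1 = 7.
  19 = 2*8 + 3, so a_2 = 2.
  8 = 2*3 + 2, so a_3 = 2.
  3 = 1*2 + 1, so a_4 = 1.
  2 = 2*1 + 0, so a_5 = 2.
so x = [3; 7, 2, 2, 1, 2].
Convergents (p_i = a_i*p_{i-1} + p_{i-2}, q_i = a_i*q_{i-1} + q_{i-2} with p_{-2}=0, p_{-1}=1, q_{-2}=1, q_{-1}=0), until the denominator exceeds 25:
  i=0: a_0=3, p_0 = 3*1 + 0 = 3, q_0 = 3*0 + 1 = 1.
  i=1: a_1=7, p_1 = 7*3 + 1 = 22, q_1 = 7*1 + 0 = 7.
  i=2: a_2=2, p_2 = 2*22 + 3 = 47, q_2 = 2*7 + 1 = 15.
  i=3: a_3=2, p_3 = 2*47 + 22 = 116, q_3 = 2*15 + 7 = 37.
q_3 = 37 > 25, so the last convergent with denominator <= 25 is p_2/q_2 = 47/15.
The closest fraction with denominator <= 25 is either p_2/q_2 or the intermediate fraction (k*p_2 + p_1)/(k*q_2 + q_1) with the largest k >= 1 whose denominator stays <= 25; these approach x as k grows, and every other convergent or intermediate fraction in range is farther away.
Largest k: floor((25 - q_1)/q_2) = floor((25 - 7)/15) = 1.
That gives (1*47 + 22)/(1*15 + 7) = 69/22.
Compare the errors: |x - 47/15| = |442*15 - 47*141|/(141*15) = 3/2115, and |x - 69/22| = |442*22 - 69*141|/(141*22) = 5/3102.
Cross-multiplying, 3*3102 = 9306 < 10575 = 5*2115, so 3/2115 is smaller: the convergent 47/15 is closer to x than 69/22.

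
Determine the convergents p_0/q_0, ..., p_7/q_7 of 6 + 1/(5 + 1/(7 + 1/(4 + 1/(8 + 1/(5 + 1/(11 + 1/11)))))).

Using the convergent recurrence p_i = a_i*p_{i-1} + p_{i-2}, q_i = a_i*q_{i-1} + q_{i-2} with p_{-2}=0, p_{-1}=1, q_{-2}=1, q_{-1}=0:
  i=0: a_0=6, p_0 = 6*1 + 0 = 6, q_0 = 6*0 + 1 = 1.
  i=1: a_1=5, p_1 = 5*6 + 1 = 31, q_1 = 5*1 + 0 = 5.
  i=2: a_2=7, p_2 = 7*31 + 6 = 223, q_2 = 7*5 + 1 = 36.
  i=3: a_3=4, p_3 = 4*223 + 31 = 923, q_3 = 4*36 + 5 = 149.
  i=4: a_4=8, p_4 = 8*923 + 223 = 7607, q_4 = 8*149 + 36 = 1228.
  i=5: a_5=5, p_5 = 5*7607 + 923 = 38958, q_5 = 5*1228 + 149 = 6289.
  i=6: a_6=11, p_6 = 11*38958 + 7607 = 436145, q_6 = 11*6289 + 1228 = 70407.
  i=7: a_7=11, p_7 = 11*436145 + 38958 = 4836553, q_7 = 11*70407 + 6289 = 780766.

6/1, 31/5, 223/36, 923/149, 7607/1228, 38958/6289, 436145/70407, 4836553/780766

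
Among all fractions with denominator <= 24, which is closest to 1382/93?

Expand x = 1382/93 as a continued fraction with the Euclidean algorithm:
  1382 = 14*93 + 80, so a_0 = 14.
  93 = 1*80 + 13, so a_1 = 1.
  80 = 6*13 + 2, so a_2 = 6.
  13 = 6*2 + 1, so a_3 = 6.
  2 = 2*1 + 0, so a_4 = 2.
so x = [14; 1, 6, 6, 2].
Convergents (p_i = a_i*p_{i-1} + p_{i-2}, q_i = a_i*q_{i-1} + q_{i-2} with p_{-2}=0, p_{-1}=1, q_{-2}=1, q_{-1}=0), until the denominator exceeds 24:
  i=0: a_0=14, p_0 = 14*1 + 0 = 14, q_0 = 14*0 + 1 = 1.
  i=1: a_1=1, p_1 = 1*14 + 1 = 15, q_1 = 1*1 + 0 = 1.
  i=2: a_2=6, p_2 = 6*15 + 14 = 104, q_2 = 6*1 + 1 = 7.
  i=3: a_3=6, p_3 = 6*104 + 15 = 639, q_3 = 6*7 + 1 = 43.
q_3 = 43 > 24, so the last convergent with denominator <= 24 is p_2/q_2 = 104/7.
The closest fraction with denominator <= 24 is either p_2/q_2 or the intermediate fraction (k*p_2 + p_1)/(k*q_2 + q_1) with the largest k >= 1 whose denominator stays <= 24; these approach x as k grows, and every other convergent or intermediate fraction in range is farther away.
Largest k: floor((24 - q_1)/q_2) = floor((24 - 1)/7) = 3.
That gives (3*104 + 15)/(3*7 + 1) = 327/22.
Compare the errors: |x - 104/7| = |1382*7 - 104*93|/(93*7) = 2/651, and |x - 327/22| = |1382*22 - 327*93|/(93*22) = 7/2046.
Cross-multiplying, 2*2046 = 4092 < 4557 = 7*651, so 2/651 is smaller: the convergent 104/7 is closer to x than 327/22.

104/7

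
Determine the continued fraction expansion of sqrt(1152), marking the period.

Write x_i = (sqrt(1152) + m_i)/d_i with (m_0, d_0) = (0, 1). a_0 = floor(sqrt(1152)) = 33, since 33^2 = 1089 <= 1152 < 1156 = 34^2.
Iterate m_{i+1} = d_i*a_i - m_i, d_{i+1} = (1152 - m_{i+1}^2)/d_i, a_{i+1} = floor((a_0 + m_{i+1})/d_{i+1}):
  m_1 = 1*33 - 0 = 33, d_1 = (1152 - 33^2)/1 = 63/1 = 63, a_1 = floor((33 + 33)/63) = 1.
  m_2 = 63*1 - 33 = 30, d_2 = (1152 - 30^2)/63 = 252/63 = 4, a_2 = floor((33 + 30)/4) = 15.
  m_3 = 4*15 - 30 = 30, d_3 = (1152 - 30^2)/4 = 252/4 = 63, a_3 = floor((33 + 30)/63) = 1.
  m_4 = 63*1 - 30 = 33, d_4 = (1152 - 33^2)/63 = 63/63 = 1, a_4 = floor((33 + 33)/1) = 66.
  m_5 = 1*66 - 33 = 33, d_5 = (1152 - 33^2)/1 = 63/1 = 63: (m_5, d_5) = (m_1, d_1) = (33, 63), so from here the quotients repeat a_1, ..., a_4; the period length is 4.
Hence the expansion of sqrt(1152) is a_0 = 33 followed by the repeating block 1, 15, 1, 66 (period 4).

[33; (1, 15, 1, 66)]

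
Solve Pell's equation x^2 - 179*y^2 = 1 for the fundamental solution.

First expand sqrt(179) as a continued fraction. With x_i = (sqrt(179) + m_i)/d_i and (m_0, d_0) = (0, 1): a_0 = floor(sqrt(179)) = 13, since 13^2 = 169 <= 179 < 196 = 14^2.
Iterate m_{i+1} = d_i*a_i - m_i, d_{i+1} = (179 - m_{i+1}^2)/d_i, a_{i+1} = floor((a_0 + m_{i+1})/d_{i+1}):
  m_1 = 1*13 - 0 = 13, d_1 = (179 - 13^2)/1 = 10/1 = 10, a_1 = floor((13 + 13)/10) = 2.
  m_2 = 10*2 - 13 = 7, d_2 = (179 - 7^2)/10 = 130/10 = 13, a_2 = floor((13 + 7)/13) = 1.
  m_3 = 13*1 - 7 = 6, d_3 = (179 - 6^2)/13 = 143/13 = 11, a_3 = floor((13 + 6)/11) = 1.
  m_4 = 11*1 - 6 = 5, d_4 = (179 - 5^2)/11 = 154/11 = 14, a_4 = floor((13 + 5)/14) = 1.
  m_5 = 14*1 - 5 = 9, d_5 = (179 - 9^2)/14 = 98/14 = 7, a_5 = floor((13 + 9)/7) = 3.
  m_6 = 7*3 - 9 = 12, d_6 = (179 - 12^2)/7 = 35/7 = 5, a_6 = floor((13 + 12)/5) = 5.
  m_7 = 5*5 - 12 = 13, d_7 = (179 - 13^2)/5 = 10/5 = 2, a_7 = floor((13 + 13)/2) = 13.
  m_8 = 2*13 - 13 = 13, d_8 = (179 - 13^2)/2 = 10/2 = 5, a_8 = floor((13 + 13)/5) = 5.
  m_9 = 5*5 - 13 = 12, d_9 = (179 - 12^2)/5 = 35/5 = 7, a_9 = floor((13 + 12)/7) = 3.
  m_10 = 7*3 - 12 = 9, d_10 = (179 - 9^2)/7 = 98/7 = 14, a_10 = floor((13 + 9)/14) = 1.
  m_11 = 14*1 - 9 = 5, d_11 = (179 - 5^2)/14 = 154/14 = 11, a_11 = floor((13 + 5)/11) = 1.
  m_12 = 11*1 - 5 = 6, d_12 = (179 - 6^2)/11 = 143/11 = 13, a_12 = floor((13 + 6)/13) = 1.
  m_13 = 13*1 - 6 = 7, d_13 = (179 - 7^2)/13 = 130/13 = 10, a_13 = floor((13 + 7)/10) = 2.
  m_14 = 10*2 - 7 = 13, d_14 = (179 - 13^2)/10 = 10/10 = 1, a_14 = floor((13 + 13)/1) = 26.
  m_15 = 1*26 - 13 = 13, d_15 = (179 - 13^2)/1 = 10/1 = 10: (m_15, d_15) = (m_1, d_1) = (13, 10), so from here the quotients repeat a_1, ..., a_14; the period length is 14.
So sqrt(179) = [13; (2, 1, 1, 1, 3, 5, 13, 5, 3, 1, 1, 1, 2, 26)] with period length k = 14.
k is even, so the fundamental solution of x^2 - 179y^2 = 1 is (p_{k-1}, q_{k-1}) = (p_13, q_13); compute convergents through index 13.
Convergents (p_i = a_i*p_{i-1} + p_{i-2}, q_i = a_i*q_{i-1} + q_{i-2} with p_{-2}=0, p_{-1}=1, q_{-2}=1, q_{-1}=0):
  i=0: a_0=13, p_0 = 13*1 + 0 = 13, q_0 = 13*0 + 1 = 1.
  i=1: a_1=2, p_1 = 2*13 + 1 = 27, q_1 = 2*1 + 0 = 2.
  i=2: a_2=1, p_2 = 1*27 + 13 = 40, q_2 = 1*2 + 1 = 3.
  i=3: a_3=1, p_3 = 1*40 + 27 = 67, q_3 = 1*3 + 2 = 5.
  i=4: a_4=1, p_4 = 1*67 + 40 = 107, q_4 = 1*5 + 3 = 8.
  i=5: a_5=3, p_5 = 3*107 + 67 = 388, q_5 = 3*8 + 5 = 29.
  i=6: a_6=5, p_6 = 5*388 + 107 = 2047, q_6 = 5*29 + 8 = 153.
  i=7: a_7=13, p_7 = 13*2047 + 388 = 26999, q_7 = 13*153 + 29 = 2018.
  i=8: a_8=5, p_8 = 5*26999 + 2047 = 137042, q_8 = 5*2018 + 153 = 10243.
  i=9: a_9=3, p_9 = 3*137042 + 26999 = 438125, q_9 = 3*10243 + 2018 = 32747.
  i=10: a_10=1, p_10 = 1*438125 + 137042 = 575167, q_10 = 1*32747 + 10243 = 42990.
  i=11: a_11=1, p_11 = 1*575167 + 438125 = 1013292, q_11 = 1*42990 + 32747 = 75737.
  i=12: a_12=1, p_12 = 1*1013292 + 575167 = 1588459, q_12 = 1*75737 + 42990 = 118727.
  i=13: a_13=2, p_13 = 2*1588459 + 1013292 = 4190210, q_13 = 2*118727 + 75737 = 313191.
Check: 4190210^2 - 179*313191^2 = 17557859844100 - 17557859844099 = 1, so (x, y) = (4190210, 313191) solves the equation, and by the theorem it is the least positive solution.

(x, y) = (4190210, 313191)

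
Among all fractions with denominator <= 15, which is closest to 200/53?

34/9

Expand x = 200/53 as a continued fraction with the Euclidean algorithm:
  200 = 3*53 + 41, so a_0 = 3.
  53 = 1*41 + 12, so a_1 = 1.
  41 = 3*12 + 5, so a_2 = 3.
  12 = 2*5 + 2, so a_3 = 2.
  5 = 2*2 + 1, so a_4 = 2.
  2 = 2*1 + 0, so a_5 = 2.
so x = [3; 1, 3, 2, 2, 2].
Convergents (p_i = a_i*p_{i-1} + p_{i-2}, q_i = a_i*q_{i-1} + q_{i-2} with p_{-2}=0, p_{-1}=1, q_{-2}=1, q_{-1}=0), until the denominator exceeds 15:
  i=0: a_0=3, p_0 = 3*1 + 0 = 3, q_0 = 3*0 + 1 = 1.
  i=1: a_1=1, p_1 = 1*3 + 1 = 4, q_1 = 1*1 + 0 = 1.
  i=2: a_2=3, p_2 = 3*4 + 3 = 15, q_2 = 3*1 + 1 = 4.
  i=3: a_3=2, p_3 = 2*15 + 4 = 34, q_3 = 2*4 + 1 = 9.
  i=4: a_4=2, p_4 = 2*34 + 15 = 83, q_4 = 2*9 + 4 = 22.
q_4 = 22 > 15, so the last convergent with denominator <= 15 is p_3/q_3 = 34/9.
The closest fraction with denominator <= 15 is either p_3/q_3 or the intermediate fraction (k*p_3 + p_2)/(k*q_3 + q_2) with the largest k >= 1 whose denominator stays <= 15; these approach x as k grows, and every other convergent or intermediate fraction in range is farther away.
Largest k: floor((15 - q_2)/q_3) = floor((15 - 4)/9) = 1.
That gives (1*34 + 15)/(1*9 + 4) = 49/13.
Compare the errors: |x - 34/9| = |200*9 - 34*53|/(53*9) = 2/477, and |x - 49/13| = |200*13 - 49*53|/(53*13) = 3/689.
Cross-multiplying, 2*689 = 1378 < 1431 = 3*477, so 2/477 is smaller: the convergent 34/9 is closer to x than 49/13.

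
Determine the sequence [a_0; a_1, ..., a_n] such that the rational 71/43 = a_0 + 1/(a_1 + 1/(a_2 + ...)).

[1; 1, 1, 1, 6, 2]

Run the Euclidean algorithm on 71 and 43; the successive quotients are the partial quotients a_0, a_1, ... (each step inverts the fractional part left over by the previous one):
  71 = 1*43 + 28, so a_0 = 1.
  43 = 1*28 + 15, so a_1 = 1.
  28 = 1*15 + 13, so a_2 = 1.
  15 = 1*13 + 2, so a_3 = 1.
  13 = 6*2 + 1, so a_4 = 6.
  2 = 2*1 + 0, so a_5 = 2.
The remainder reaches 0 after 6 divisions, so the expansion has 6 partial quotients, read off in order.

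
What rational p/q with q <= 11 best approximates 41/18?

Expand x = 41/18 as a continued fraction with the Euclidean algorithm:
  41 = 2*18 + 5, so a_0 = 2.
  18 = 3*5 + 3, so a_1 = 3.
  5 = 1*3 + 2, so a_2 = 1.
  3 = 1*2 + 1, so a_3 = 1.
  2 = 2*1 + 0, so a_4 = 2.
so x = [2; 3, 1, 1, 2].
Convergents (p_i = a_i*p_{i-1} + p_{i-2}, q_i = a_i*q_{i-1} + q_{i-2} with p_{-2}=0, p_{-1}=1, q_{-2}=1, q_{-1}=0), until the denominator exceeds 11:
  i=0: a_0=2, p_0 = 2*1 + 0 = 2, q_0 = 2*0 + 1 = 1.
  i=1: a_1=3, p_1 = 3*2 + 1 = 7, q_1 = 3*1 + 0 = 3.
  i=2: a_2=1, p_2 = 1*7 + 2 = 9, q_2 = 1*3 + 1 = 4.
  i=3: a_3=1, p_3 = 1*9 + 7 = 16, q_3 = 1*4 + 3 = 7.
  i=4: a_4=2, p_4 = 2*16 + 9 = 41, q_4 = 2*7 + 4 = 18.
q_4 = 18 > 11, so the last convergent with denominator <= 11 is p_3/q_3 = 16/7.
The closest fraction with denominator <= 11 is either p_3/q_3 or the intermediate fraction (k*p_3 + p_2)/(k*q_3 + q_2) with the largest k >= 1 whose denominator stays <= 11; these approach x as k grows, and every other convergent or intermediate fraction in range is farther away.
Largest k: floor((11 - q_2)/q_3) = floor((11 - 4)/7) = 1.
That gives (1*16 + 9)/(1*7 + 4) = 25/11.
Compare the errors: |x - 16/7| = |41*7 - 16*18|/(18*7) = 1/126, and |x - 25/11| = |41*11 - 25*18|/(18*11) = 1/198.
Cross-multiplying, 1*126 = 126 < 198 = 1*198, so 1/198 is smaller: the intermediate fraction 25/11 is closer to x than 16/7.

25/11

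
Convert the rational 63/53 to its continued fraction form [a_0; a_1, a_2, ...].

Run the Euclidean algorithm on 63 and 53; the successive quotients are the partial quotients a_0, a_1, ... (each step inverts the fractional part left over by the previous one):
  63 = 1*53 + 10, so a_0 = 1.
  53 = 5*10 + 3, so a_1 = 5.
  10 = 3*3 + 1, so a_2 = 3.
  3 = 3*1 + 0, so a_3 = 3.
The remainder reaches 0 after 4 divisions, so the expansion has 4 partial quotients, read off in order.

[1; 5, 3, 3]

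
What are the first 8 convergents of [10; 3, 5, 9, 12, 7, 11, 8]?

10/1, 31/3, 165/16, 1516/147, 18357/1780, 130015/12607, 1448522/140457, 11718191/1136263

Using the convergent recurrence p_i = a_i*p_{i-1} + p_{i-2}, q_i = a_i*q_{i-1} + q_{i-2} with p_{-2}=0, p_{-1}=1, q_{-2}=1, q_{-1}=0:
  i=0: a_0=10, p_0 = 10*1 + 0 = 10, q_0 = 10*0 + 1 = 1.
  i=1: a_1=3, p_1 = 3*10 + 1 = 31, q_1 = 3*1 + 0 = 3.
  i=2: a_2=5, p_2 = 5*31 + 10 = 165, q_2 = 5*3 + 1 = 16.
  i=3: a_3=9, p_3 = 9*165 + 31 = 1516, q_3 = 9*16 + 3 = 147.
  i=4: a_4=12, p_4 = 12*1516 + 165 = 18357, q_4 = 12*147 + 16 = 1780.
  i=5: a_5=7, p_5 = 7*18357 + 1516 = 130015, q_5 = 7*1780 + 147 = 12607.
  i=6: a_6=11, p_6 = 11*130015 + 18357 = 1448522, q_6 = 11*12607 + 1780 = 140457.
  i=7: a_7=8, p_7 = 8*1448522 + 130015 = 11718191, q_7 = 8*140457 + 12607 = 1136263.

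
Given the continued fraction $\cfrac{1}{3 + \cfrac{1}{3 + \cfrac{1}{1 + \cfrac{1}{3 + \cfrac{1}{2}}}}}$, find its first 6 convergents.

Using the convergent recurrence p_i = a_i*p_{i-1} + p_{i-2}, q_i = a_i*q_{i-1} + q_{i-2} with p_{-2}=0, p_{-1}=1, q_{-2}=1, q_{-1}=0:
  i=0: a_0=0, p_0 = 0*1 + 0 = 0, q_0 = 0*0 + 1 = 1.
  i=1: a_1=3, p_1 = 3*0 + 1 = 1, q_1 = 3*1 + 0 = 3.
  i=2: a_2=3, p_2 = 3*1 + 0 = 3, q_2 = 3*3 + 1 = 10.
  i=3: a_3=1, p_3 = 1*3 + 1 = 4, q_3 = 1*10 + 3 = 13.
  i=4: a_4=3, p_4 = 3*4 + 3 = 15, q_4 = 3*13 + 10 = 49.
  i=5: a_5=2, p_5 = 2*15 + 4 = 34, q_5 = 2*49 + 13 = 111.

0/1, 1/3, 3/10, 4/13, 15/49, 34/111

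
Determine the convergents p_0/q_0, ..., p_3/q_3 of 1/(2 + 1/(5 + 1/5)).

Using the convergent recurrence p_i = a_i*p_{i-1} + p_{i-2}, q_i = a_i*q_{i-1} + q_{i-2} with p_{-2}=0, p_{-1}=1, q_{-2}=1, q_{-1}=0:
  i=0: a_0=0, p_0 = 0*1 + 0 = 0, q_0 = 0*0 + 1 = 1.
  i=1: a_1=2, p_1 = 2*0 + 1 = 1, q_1 = 2*1 + 0 = 2.
  i=2: a_2=5, p_2 = 5*1 + 0 = 5, q_2 = 5*2 + 1 = 11.
  i=3: a_3=5, p_3 = 5*5 + 1 = 26, q_3 = 5*11 + 2 = 57.

0/1, 1/2, 5/11, 26/57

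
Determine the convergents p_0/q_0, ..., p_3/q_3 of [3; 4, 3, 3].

Using the convergent recurrence p_i = a_i*p_{i-1} + p_{i-2}, q_i = a_i*q_{i-1} + q_{i-2} with p_{-2}=0, p_{-1}=1, q_{-2}=1, q_{-1}=0:
  i=0: a_0=3, p_0 = 3*1 + 0 = 3, q_0 = 3*0 + 1 = 1.
  i=1: a_1=4, p_1 = 4*3 + 1 = 13, q_1 = 4*1 + 0 = 4.
  i=2: a_2=3, p_2 = 3*13 + 3 = 42, q_2 = 3*4 + 1 = 13.
  i=3: a_3=3, p_3 = 3*42 + 13 = 139, q_3 = 3*13 + 4 = 43.

3/1, 13/4, 42/13, 139/43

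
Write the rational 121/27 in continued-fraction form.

Run the Euclidean algorithm on 121 and 27; the successive quotients are the partial quotients a_0, a_1, ... (each step inverts the fractional part left over by the previous one):
  121 = 4*27 + 13, so a_0 = 4.
  27 = 2*13 + 1, so a_1 = 2.
  13 = 13*1 + 0, so a_2 = 13.
The remainder reaches 0 after 3 divisions, so the expansion has 3 partial quotients, read off in order.

[4; 2, 13]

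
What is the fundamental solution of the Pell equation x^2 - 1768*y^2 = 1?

(x, y) = (883, 21)

First expand sqrt(1768) as a continued fraction. With x_i = (sqrt(1768) + m_i)/d_i and (m_0, d_0) = (0, 1): a_0 = floor(sqrt(1768)) = 42, since 42^2 = 1764 <= 1768 < 1849 = 43^2.
Iterate m_{i+1} = d_i*a_i - m_i, d_{i+1} = (1768 - m_{i+1}^2)/d_i, a_{i+1} = floor((a_0 + m_{i+1})/d_{i+1}):
  m_1 = 1*42 - 0 = 42, d_1 = (1768 - 42^2)/1 = 4/1 = 4, a_1 = floor((42 + 42)/4) = 21.
  m_2 = 4*21 - 42 = 42, d_2 = (1768 - 42^2)/4 = 4/4 = 1, a_2 = floor((42 + 42)/1) = 84.
  m_3 = 1*84 - 42 = 42, d_3 = (1768 - 42^2)/1 = 4/1 = 4: (m_3, d_3) = (m_1, d_1) = (42, 4), so from here the quotients repeat a_1, a_2; the period length is 2.
So sqrt(1768) = [42; (21, 84)] with period length k = 2.
k is even, so the fundamental solution of x^2 - 1768y^2 = 1 is (p_{k-1}, q_{k-1}) = (p_1, q_1); compute convergents through index 1.
Convergents (p_i = a_i*p_{i-1} + p_{i-2}, q_i = a_i*q_{i-1} + q_{i-2} with p_{-2}=0, p_{-1}=1, q_{-2}=1, q_{-1}=0):
  i=0: a_0=42, p_0 = 42*1 + 0 = 42, q_0 = 42*0 + 1 = 1.
  i=1: a_1=21, p_1 = 21*42 + 1 = 883, q_1 = 21*1 + 0 = 21.
Check: 883^2 - 1768*21^2 = 779689 - 779688 = 1, so (x, y) = (883, 21) solves the equation, and by the theorem it is the least positive solution.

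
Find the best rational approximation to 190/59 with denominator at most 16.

Expand x = 190/59 as a continued fraction with the Euclidean algorithm:
  190 = 3*59 + 13, so a_0 = 3.
  59 = 4*13 + 7, so a_1 = 4.
  13 = 1*7 + 6, so a_2 = 1.
  7 = 1*6 + 1, so a_3 = 1.
  6 = 6*1 + 0, so a_4 = 6.
so x = [3; 4, 1, 1, 6].
Convergents (p_i = a_i*p_{i-1} + p_{i-2}, q_i = a_i*q_{i-1} + q_{i-2} with p_{-2}=0, p_{-1}=1, q_{-2}=1, q_{-1}=0), until the denominator exceeds 16:
  i=0: a_0=3, p_0 = 3*1 + 0 = 3, q_0 = 3*0 + 1 = 1.
  i=1: a_1=4, p_1 = 4*3 + 1 = 13, q_1 = 4*1 + 0 = 4.
  i=2: a_2=1, p_2 = 1*13 + 3 = 16, q_2 = 1*4 + 1 = 5.
  i=3: a_3=1, p_3 = 1*16 + 13 = 29, q_3 = 1*5 + 4 = 9.
  i=4: a_4=6, p_4 = 6*29 + 16 = 190, q_4 = 6*9 + 5 = 59.
q_4 = 59 > 16, so the last convergent with denominator <= 16 is p_3/q_3 = 29/9.
The closest fraction with denominator <= 16 is either p_3/q_3 or the intermediate fraction (k*p_3 + p_2)/(k*q_3 + q_2) with the largest k >= 1 whose denominator stays <= 16; these approach x as k grows, and every other convergent or intermediate fraction in range is farther away.
Largest k: floor((16 - q_2)/q_3) = floor((16 - 5)/9) = 1.
That gives (1*29 + 16)/(1*9 + 5) = 45/14.
Compare the errors: |x - 29/9| = |190*9 - 29*59|/(59*9) = 1/531, and |x - 45/14| = |190*14 - 45*59|/(59*14) = 5/826.
Cross-multiplying, 1*826 = 826 < 2655 = 5*531, so 1/531 is smaller: the convergent 29/9 is closer to x than 45/14.

29/9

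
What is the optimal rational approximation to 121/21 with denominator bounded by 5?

Expand x = 121/21 as a continued fraction with the Euclidean algorithm:
  121 = 5*21 + 16, so a_0 = 5.
  21 = 1*16 + 5, so a_1 = 1.
  16 = 3*5 + 1, so a_2 = 3.
  5 = 5*1 + 0, so a_3 = 5.
so x = [5; 1, 3, 5].
Convergents (p_i = a_i*p_{i-1} + p_{i-2}, q_i = a_i*q_{i-1} + q_{i-2} with p_{-2}=0, p_{-1}=1, q_{-2}=1, q_{-1}=0), until the denominator exceeds 5:
  i=0: a_0=5, p_0 = 5*1 + 0 = 5, q_0 = 5*0 + 1 = 1.
  i=1: a_1=1, p_1 = 1*5 + 1 = 6, q_1 = 1*1 + 0 = 1.
  i=2: a_2=3, p_2 = 3*6 + 5 = 23, q_2 = 3*1 + 1 = 4.
  i=3: a_3=5, p_3 = 5*23 + 6 = 121, q_3 = 5*4 + 1 = 21.
q_3 = 21 > 5, so the last convergent with denominator <= 5 is p_2/q_2 = 23/4.
The closest fraction with denominator <= 5 is either p_2/q_2 or the intermediate fraction (k*p_2 + p_1)/(k*q_2 + q_1) with the largest k >= 1 whose denominator stays <= 5; these approach x as k grows, and every other convergent or intermediate fraction in range is farther away.
Largest k: floor((5 - q_1)/q_2) = floor((5 - 1)/4) = 1.
That gives (1*23 + 6)/(1*4 + 1) = 29/5.
Compare the errors: |x - 23/4| = |121*4 - 23*21|/(21*4) = 1/84, and |x - 29/5| = |121*5 - 29*21|/(21*5) = 4/105.
Cross-multiplying, 1*105 = 105 < 336 = 4*84, so 1/84 is smaller: the convergent 23/4 is closer to x than 29/5.

23/4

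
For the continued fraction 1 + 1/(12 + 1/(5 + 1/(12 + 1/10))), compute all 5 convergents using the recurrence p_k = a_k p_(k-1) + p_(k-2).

1/1, 13/12, 66/61, 805/744, 8116/7501

Using the convergent recurrence p_i = a_i*p_{i-1} + p_{i-2}, q_i = a_i*q_{i-1} + q_{i-2} with p_{-2}=0, p_{-1}=1, q_{-2}=1, q_{-1}=0:
  i=0: a_0=1, p_0 = 1*1 + 0 = 1, q_0 = 1*0 + 1 = 1.
  i=1: a_1=12, p_1 = 12*1 + 1 = 13, q_1 = 12*1 + 0 = 12.
  i=2: a_2=5, p_2 = 5*13 + 1 = 66, q_2 = 5*12 + 1 = 61.
  i=3: a_3=12, p_3 = 12*66 + 13 = 805, q_3 = 12*61 + 12 = 744.
  i=4: a_4=10, p_4 = 10*805 + 66 = 8116, q_4 = 10*744 + 61 = 7501.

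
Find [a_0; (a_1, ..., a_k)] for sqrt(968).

[31; (8, 1, 6, 1, 8, 62)]

Write x_i = (sqrt(968) + m_i)/d_i with (m_0, d_0) = (0, 1). a_0 = floor(sqrt(968)) = 31, since 31^2 = 961 <= 968 < 1024 = 32^2.
Iterate m_{i+1} = d_i*a_i - m_i, d_{i+1} = (968 - m_{i+1}^2)/d_i, a_{i+1} = floor((a_0 + m_{i+1})/d_{i+1}):
  m_1 = 1*31 - 0 = 31, d_1 = (968 - 31^2)/1 = 7/1 = 7, a_1 = floor((31 + 31)/7) = 8.
  m_2 = 7*8 - 31 = 25, d_2 = (968 - 25^2)/7 = 343/7 = 49, a_2 = floor((31 + 25)/49) = 1.
  m_3 = 49*1 - 25 = 24, d_3 = (968 - 24^2)/49 = 392/49 = 8, a_3 = floor((31 + 24)/8) = 6.
  m_4 = 8*6 - 24 = 24, d_4 = (968 - 24^2)/8 = 392/8 = 49, a_4 = floor((31 + 24)/49) = 1.
  m_5 = 49*1 - 24 = 25, d_5 = (968 - 25^2)/49 = 343/49 = 7, a_5 = floor((31 + 25)/7) = 8.
  m_6 = 7*8 - 25 = 31, d_6 = (968 - 31^2)/7 = 7/7 = 1, a_6 = floor((31 + 31)/1) = 62.
  m_7 = 1*62 - 31 = 31, d_7 = (968 - 31^2)/1 = 7/1 = 7: (m_7, d_7) = (m_1, d_1) = (31, 7), so from here the quotients repeat a_1, ..., a_6; the period length is 6.
Hence the expansion of sqrt(968) is a_0 = 31 followed by the repeating block 8, 1, 6, 1, 8, 62 (period 6).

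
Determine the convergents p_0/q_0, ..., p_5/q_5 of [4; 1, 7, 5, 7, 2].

Using the convergent recurrence p_i = a_i*p_{i-1} + p_{i-2}, q_i = a_i*q_{i-1} + q_{i-2} with p_{-2}=0, p_{-1}=1, q_{-2}=1, q_{-1}=0:
  i=0: a_0=4, p_0 = 4*1 + 0 = 4, q_0 = 4*0 + 1 = 1.
  i=1: a_1=1, p_1 = 1*4 + 1 = 5, q_1 = 1*1 + 0 = 1.
  i=2: a_2=7, p_2 = 7*5 + 4 = 39, q_2 = 7*1 + 1 = 8.
  i=3: a_3=5, p_3 = 5*39 + 5 = 200, q_3 = 5*8 + 1 = 41.
  i=4: a_4=7, p_4 = 7*200 + 39 = 1439, q_4 = 7*41 + 8 = 295.
  i=5: a_5=2, p_5 = 2*1439 + 200 = 3078, q_5 = 2*295 + 41 = 631.

4/1, 5/1, 39/8, 200/41, 1439/295, 3078/631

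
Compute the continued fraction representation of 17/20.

Run the Euclidean algorithm on 17 and 20; the successive quotients are the partial quotients a_0, a_1, ... (each step inverts the fractional part left over by the previous one):
  17 = 0*20 + 17, so a_0 = 0.
  20 = 1*17 + 3, so a_1 = 1.
  17 = 5*3 + 2, so a_2 = 5.
  3 = 1*2 + 1, so a_3 = 1.
  2 = 2*1 + 0, so a_4 = 2.
The remainder reaches 0 after 5 divisions, so the expansion has 5 partial quotients, read off in order.

[0; 1, 5, 1, 2]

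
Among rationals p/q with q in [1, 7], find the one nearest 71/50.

10/7

Expand x = 71/50 as a continued fraction with the Euclidean algorithm:
  71 = 1*50 + 21, so a_0 = 1.
  50 = 2*21 + 8, so a_1 = 2.
  21 = 2*8 + 5, so a_2 = 2.
  8 = 1*5 + 3, so a_3 = 1.
  5 = 1*3 + 2, so a_4 = 1.
  3 = 1*2 + 1, so a_5 = 1.
  2 = 2*1 + 0, so a_6 = 2.
so x = [1; 2, 2, 1, 1, 1, 2].
Convergents (p_i = a_i*p_{i-1} + p_{i-2}, q_i = a_i*q_{i-1} + q_{i-2} with p_{-2}=0, p_{-1}=1, q_{-2}=1, q_{-1}=0), until the denominator exceeds 7:
  i=0: a_0=1, p_0 = 1*1 + 0 = 1, q_0 = 1*0 + 1 = 1.
  i=1: a_1=2, p_1 = 2*1 + 1 = 3, q_1 = 2*1 + 0 = 2.
  i=2: a_2=2, p_2 = 2*3 + 1 = 7, q_2 = 2*2 + 1 = 5.
  i=3: a_3=1, p_3 = 1*7 + 3 = 10, q_3 = 1*5 + 2 = 7.
  i=4: a_4=1, p_4 = 1*10 + 7 = 17, q_4 = 1*7 + 5 = 12.
q_4 = 12 > 7, so the last convergent with denominator <= 7 is p_3/q_3 = 10/7.
The closest fraction with denominator <= 7 is either p_3/q_3 or the intermediate fraction (k*p_3 + p_2)/(k*q_3 + q_2) with the largest k >= 1 whose denominator stays <= 7; these approach x as k grows, and every other convergent or intermediate fraction in range is farther away.
Largest k: floor((7 - q_2)/q_3) = floor((7 - 5)/7) = 0.
Since k = 0, no intermediate fraction beyond p_3/q_3 has denominator <= 7, so the convergent 10/7 is the closest (its error is |71*7 - 10*50|/(50*7) = 3/350).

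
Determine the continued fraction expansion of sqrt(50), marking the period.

[7; (14)]

Write x_i = (sqrt(50) + m_i)/d_i with (m_0, d_0) = (0, 1). a_0 = floor(sqrt(50)) = 7, since 7^2 = 49 <= 50 < 64 = 8^2.
Iterate m_{i+1} = d_i*a_i - m_i, d_{i+1} = (50 - m_{i+1}^2)/d_i, a_{i+1} = floor((a_0 + m_{i+1})/d_{i+1}):
  m_1 = 1*7 - 0 = 7, d_1 = (50 - 7^2)/1 = 1/1 = 1, a_1 = floor((7 + 7)/1) = 14.
  m_2 = 1*14 - 7 = 7, d_2 = (50 - 7^2)/1 = 1/1 = 1: (m_2, d_2) = (m_1, d_1) = (7, 1), so from here the quotient a_1 repeats; the period length is 1.
Hence the expansion of sqrt(50) is a_0 = 7 followed by the repeating block 14 (period 1).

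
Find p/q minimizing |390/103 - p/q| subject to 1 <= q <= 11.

34/9

Expand x = 390/103 as a continued fraction with the Euclidean algorithm:
  390 = 3*103 + 81, so a_0 = 3.
  103 = 1*81 + 22, so a_1 = 1.
  81 = 3*22 + 15, so a_2 = 3.
  22 = 1*15 + 7, so a_3 = 1.
  15 = 2*7 + 1, so a_4 = 2.
  7 = 7*1 + 0, so a_5 = 7.
so x = [3; 1, 3, 1, 2, 7].
Convergents (p_i = a_i*p_{i-1} + p_{i-2}, q_i = a_i*q_{i-1} + q_{i-2} with p_{-2}=0, p_{-1}=1, q_{-2}=1, q_{-1}=0), until the denominator exceeds 11:
  i=0: a_0=3, p_0 = 3*1 + 0 = 3, q_0 = 3*0 + 1 = 1.
  i=1: a_1=1, p_1 = 1*3 + 1 = 4, q_1 = 1*1 + 0 = 1.
  i=2: a_2=3, p_2 = 3*4 + 3 = 15, q_2 = 3*1 + 1 = 4.
  i=3: a_3=1, p_3 = 1*15 + 4 = 19, q_3 = 1*4 + 1 = 5.
  i=4: a_4=2, p_4 = 2*19 + 15 = 53, q_4 = 2*5 + 4 = 14.
q_4 = 14 > 11, so the last convergent with denominator <= 11 is p_3/q_3 = 19/5.
The closest fraction with denominator <= 11 is either p_3/q_3 or the intermediate fraction (k*p_3 + p_2)/(k*q_3 + q_2) with the largest k >= 1 whose denominator stays <= 11; these approach x as k grows, and every other convergent or intermediate fraction in range is farther away.
Largest k: floor((11 - q_2)/q_3) = floor((11 - 4)/5) = 1.
That gives (1*19 + 15)/(1*5 + 4) = 34/9.
Compare the errors: |x - 19/5| = |390*5 - 19*103|/(103*5) = 7/515, and |x - 34/9| = |390*9 - 34*103|/(103*9) = 8/927.
Cross-multiplying, 8*515 = 4120 < 6489 = 7*927, so 8/927 is smaller: the intermediate fraction 34/9 is closer to x than 19/5.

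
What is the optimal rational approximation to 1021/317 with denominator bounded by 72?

Expand x = 1021/317 as a continued fraction with the Euclidean algorithm:
  1021 = 3*317 + 70, so a_0 = 3.
  317 = 4*70 + 37, so a_1 = 4.
  70 = 1*37 + 33, so a_2 = 1.
  37 = 1*33 + 4, so a_3 = 1.
  33 = 8*4 + 1, so a_4 = 8.
  4 = 4*1 + 0, so a_5 = 4.
so x = [3; 4, 1, 1, 8, 4].
Convergents (p_i = a_i*p_{i-1} + p_{i-2}, q_i = a_i*q_{i-1} + q_{i-2} with p_{-2}=0, p_{-1}=1, q_{-2}=1, q_{-1}=0), until the denominator exceeds 72:
  i=0: a_0=3, p_0 = 3*1 + 0 = 3, q_0 = 3*0 + 1 = 1.
  i=1: a_1=4, p_1 = 4*3 + 1 = 13, q_1 = 4*1 + 0 = 4.
  i=2: a_2=1, p_2 = 1*13 + 3 = 16, q_2 = 1*4 + 1 = 5.
  i=3: a_3=1, p_3 = 1*16 + 13 = 29, q_3 = 1*5 + 4 = 9.
  i=4: a_4=8, p_4 = 8*29 + 16 = 248, q_4 = 8*9 + 5 = 77.
q_4 = 77 > 72, so the last convergent with denominator <= 72 is p_3/q_3 = 29/9.
The closest fraction with denominator <= 72 is either p_3/q_3 or the intermediate fraction (k*p_3 + p_2)/(k*q_3 + q_2) with the largest k >= 1 whose denominator stays <= 72; these approach x as k grows, and every other convergent or intermediate fraction in range is farther away.
Largest k: floor((72 - q_2)/q_3) = floor((72 - 5)/9) = 7.
That gives (7*29 + 16)/(7*9 + 5) = 219/68.
Compare the errors: |x - 29/9| = |1021*9 - 29*317|/(317*9) = 4/2853, and |x - 219/68| = |1021*68 - 219*317|/(317*68) = 5/21556.
Cross-multiplying, 5*2853 = 14265 < 86224 = 4*21556, so 5/21556 is smaller: the intermediate fraction 219/68 is closer to x than 29/9.

219/68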